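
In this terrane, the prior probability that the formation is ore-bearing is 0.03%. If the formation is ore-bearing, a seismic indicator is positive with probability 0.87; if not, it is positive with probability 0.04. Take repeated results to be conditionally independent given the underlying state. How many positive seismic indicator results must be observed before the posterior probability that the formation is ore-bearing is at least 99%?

5

Prior odds = 0.0003/0.9997 = 3/9997.
Likelihood ratio of a positive = 0.87/0.04 = 21.75.
Target odds: 0.99 ÷ 0.01 = 99.
Need (3/9997) × 21.75ⁿ ≥ 99, i.e. 21.75ⁿ ≥ 329901.
21.75⁴ = 57289761/256 falls short of 329901 but 21.75⁵ ≈4.86739e+06 reaches it, so n = 5.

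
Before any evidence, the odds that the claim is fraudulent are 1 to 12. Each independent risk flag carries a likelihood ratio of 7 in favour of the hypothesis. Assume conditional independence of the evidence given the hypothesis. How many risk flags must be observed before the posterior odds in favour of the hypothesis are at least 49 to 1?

4

Prior odds = 1/12.
Likelihood ratio per risk flag = 7.
Target odds = 49.
Need (1/12) × 7ⁿ ≥ 49, i.e. 7ⁿ ≥ 588.
7³ = 343 falls short of 588 but 7⁴ = 2401 reaches it, so n = 4.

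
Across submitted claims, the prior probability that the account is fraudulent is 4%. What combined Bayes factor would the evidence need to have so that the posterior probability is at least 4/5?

96

Prior odds = 0.04/0.96 = 1/24.
Target odds = 0.8/0.2 = 4.
Required Bayes factor = 4 ÷ (1/24) = 96.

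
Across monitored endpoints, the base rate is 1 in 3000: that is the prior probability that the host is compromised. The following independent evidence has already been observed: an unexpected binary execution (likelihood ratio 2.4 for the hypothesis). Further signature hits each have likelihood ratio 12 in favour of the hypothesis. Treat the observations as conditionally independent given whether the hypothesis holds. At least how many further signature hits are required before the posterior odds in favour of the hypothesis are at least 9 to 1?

4

Prior odds = (1/3000)/(2999/3000) = 1/2999.
Bayes factor of the evidence already in hand = 2.4.
Odds after that evidence = (1/2999) × 2.4 = 12/14995.
Target odds = 9.
Need 12ⁿ ≥ 9 ÷ (12/14995) = 11246.25.
12³ = 1728 falls short of 11246.25 but 12⁴ = 20736 reaches it, so n = 4.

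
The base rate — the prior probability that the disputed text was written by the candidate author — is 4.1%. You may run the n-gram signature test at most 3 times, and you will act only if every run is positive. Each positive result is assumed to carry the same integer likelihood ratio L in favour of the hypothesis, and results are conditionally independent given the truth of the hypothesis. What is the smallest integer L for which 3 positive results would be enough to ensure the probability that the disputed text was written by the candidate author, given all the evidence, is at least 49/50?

11

Prior odds = 0.041/0.959 = 41/959.
Target odds = 0.98/0.02 = 49.
Need L³ ≥ 49 ÷ (41/959) = 46991/41.
10³ = 1000 < 46991/41 ≤ 1331 = 11³, so L = 11.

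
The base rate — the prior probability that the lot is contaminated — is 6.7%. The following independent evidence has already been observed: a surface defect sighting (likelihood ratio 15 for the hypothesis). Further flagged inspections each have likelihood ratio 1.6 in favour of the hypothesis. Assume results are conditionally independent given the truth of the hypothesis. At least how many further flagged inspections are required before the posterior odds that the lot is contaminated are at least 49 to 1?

9

Prior odds = 0.067/0.933 = 67/933.
Bayes factor of the evidence already in hand = 15.
Odds after that evidence = (67/933) × 15 = 335/311.
Target odds = 49.
Need 1.6ⁿ ≥ 49 ÷ (335/311) = 15239/335.
1.6⁸ = 16777216/390625 falls short of 15239/335 but 1.6⁹ = 134217728/1953125 reaches it, so n = 9.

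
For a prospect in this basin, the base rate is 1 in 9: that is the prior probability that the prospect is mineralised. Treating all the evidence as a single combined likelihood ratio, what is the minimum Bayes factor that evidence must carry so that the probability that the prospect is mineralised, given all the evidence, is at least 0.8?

Prior odds = (1/9)/(8/9) = 0.125.
Target odds = 0.8/0.2 = 4.
Required Bayes factor = 4 ÷ 0.125 = 32.

32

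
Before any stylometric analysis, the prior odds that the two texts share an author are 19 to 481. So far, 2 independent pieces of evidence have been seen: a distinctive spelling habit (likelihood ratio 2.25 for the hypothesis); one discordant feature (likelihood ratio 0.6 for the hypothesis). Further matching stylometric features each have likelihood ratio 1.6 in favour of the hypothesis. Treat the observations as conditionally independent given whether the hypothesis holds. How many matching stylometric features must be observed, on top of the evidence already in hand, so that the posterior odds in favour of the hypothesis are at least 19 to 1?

Prior odds = 19/481.
Combined Bayes factor of the evidence already in hand = 2.25 × 0.6 = 1.35.
Odds after that evidence = (19/481) × 1.35 = 513/9620.
Target odds = 19.
Need 1.6ⁿ ≥ 19 ÷ (513/9620) = 9620/27.
1.6¹² ≈281.475 falls short of 9620/27 but 1.6¹³ ≈450.36 reaches it, so n = 13.

13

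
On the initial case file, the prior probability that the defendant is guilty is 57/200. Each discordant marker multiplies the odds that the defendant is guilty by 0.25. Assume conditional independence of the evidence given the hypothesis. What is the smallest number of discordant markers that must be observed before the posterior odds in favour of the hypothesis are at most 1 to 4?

1

Prior odds: 0.285 ÷ 0.715 = 57/143.
Likelihood ratio per discordant marker = 0.25.
Target odds = 0.25.
Need (57/143) × 0.25ⁿ ≤ 0.25, i.e. 0.25ⁿ ≤ 143/228.
0.25¹ = 0.25, which is already at or below the required 143/228; so n = 1.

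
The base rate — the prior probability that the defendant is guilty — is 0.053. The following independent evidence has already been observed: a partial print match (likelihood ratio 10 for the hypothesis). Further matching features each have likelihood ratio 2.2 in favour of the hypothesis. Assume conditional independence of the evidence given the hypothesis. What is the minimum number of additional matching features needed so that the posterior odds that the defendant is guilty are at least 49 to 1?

6

Prior odds = 0.053/0.947 = 53/947.
Bayes factor of the evidence already in hand = 10.
Odds after that evidence = (53/947) × 10 = 530/947.
Target odds = 49.
Need 2.2ⁿ ≥ 49 ÷ (530/947) = 46403/530.
2.2⁵ = 51.53632 falls short of 46403/530 but 2.2⁶ = 1771561/15625 reaches it, so n = 6.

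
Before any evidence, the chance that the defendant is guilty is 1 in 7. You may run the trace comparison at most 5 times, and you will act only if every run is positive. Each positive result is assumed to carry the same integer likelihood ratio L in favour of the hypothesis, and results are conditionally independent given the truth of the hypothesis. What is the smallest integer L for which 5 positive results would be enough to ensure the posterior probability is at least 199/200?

5

Prior odds = (1/7)/(6/7) = 1/6.
Target odds = 0.995/0.005 = 199.
Need L⁵ ≥ 199 ÷ (1/6) = 1194.
4⁵ = 1024 < 1194 ≤ 3125 = 5⁵, so L = 5.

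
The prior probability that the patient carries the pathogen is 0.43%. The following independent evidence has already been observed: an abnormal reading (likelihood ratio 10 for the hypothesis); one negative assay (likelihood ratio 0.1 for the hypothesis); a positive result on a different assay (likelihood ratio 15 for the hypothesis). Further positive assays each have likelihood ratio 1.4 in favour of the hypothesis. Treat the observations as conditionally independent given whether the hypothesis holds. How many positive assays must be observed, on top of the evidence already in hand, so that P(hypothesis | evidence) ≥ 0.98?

20

Prior odds = 0.0043/0.9957 = 43/9957.
Combined Bayes factor of the evidence already in hand = 10 × 0.1 × 15 = 15.
Odds after that evidence = (43/9957) × 15 = 215/3319.
Target odds = 0.98/0.02 = 49.
Need 1.4ⁿ ≥ 49 ÷ (215/3319) = 162631/215.
1.4¹⁹ ≈597.63 falls short of 162631/215 but 1.4²⁰ ≈836.683 reaches it, so n = 20.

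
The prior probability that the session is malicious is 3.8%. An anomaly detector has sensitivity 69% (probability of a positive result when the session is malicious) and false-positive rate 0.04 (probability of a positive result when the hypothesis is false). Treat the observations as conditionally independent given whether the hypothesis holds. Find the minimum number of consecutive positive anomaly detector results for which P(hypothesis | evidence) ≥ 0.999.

4

Prior odds: 0.038 ÷ 0.962 = 19/481.
Likelihood ratio of a positive result = 0.69/0.04 = 17.25.
Target posterior odds = 0.999/0.001 = 999.
Need (19/481) × 17.25ⁿ ≥ 999, i.e. 17.25ⁿ ≥ 480519/19.
17.25³ = 5132.953125 falls short of 480519/19 but 17.25⁴ = 22667121/256 reaches it, so n = 4.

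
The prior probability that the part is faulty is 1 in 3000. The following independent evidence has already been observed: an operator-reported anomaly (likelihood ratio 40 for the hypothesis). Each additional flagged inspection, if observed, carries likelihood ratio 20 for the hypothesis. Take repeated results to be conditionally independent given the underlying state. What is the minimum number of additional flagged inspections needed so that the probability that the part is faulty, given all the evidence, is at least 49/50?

3

Prior odds = (1/3000)/(2999/3000) = 1/2999.
Bayes factor of the evidence already in hand = 40.
Odds after that evidence = (1/2999) × 40 = 40/2999.
Target odds = 0.98/0.02 = 49.
Need 20ⁿ ≥ 49 ÷ (40/2999) = 3673.775.
20² = 400 falls short of 3673.775 but 20³ = 8000 reaches it, so n = 3.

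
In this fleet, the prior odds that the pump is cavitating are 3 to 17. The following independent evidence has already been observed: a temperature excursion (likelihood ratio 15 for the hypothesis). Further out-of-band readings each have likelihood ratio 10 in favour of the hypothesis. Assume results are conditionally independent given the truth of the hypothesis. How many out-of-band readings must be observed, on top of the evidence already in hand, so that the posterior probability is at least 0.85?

1

Prior odds = 3/17.
Bayes factor of the evidence already in hand = 15.
Odds after that evidence = (3/17) × 15 = 45/17.
Target odds = 0.85/0.15 = 17/3.
Need 10ⁿ ≥ 17/3 ÷ (45/17) = 289/135.
10¹ = 10, which meets the required 289/135; so n = 1.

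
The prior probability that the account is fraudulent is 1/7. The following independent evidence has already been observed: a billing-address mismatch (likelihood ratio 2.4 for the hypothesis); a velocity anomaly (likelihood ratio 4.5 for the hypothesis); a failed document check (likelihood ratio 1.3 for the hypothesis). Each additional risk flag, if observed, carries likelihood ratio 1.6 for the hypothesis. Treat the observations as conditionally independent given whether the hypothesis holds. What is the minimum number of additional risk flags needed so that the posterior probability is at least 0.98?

7

Prior odds = (1/7)/(6/7) = 1/6.
Combined Bayes factor of the evidence already in hand = 2.4 × 4.5 × 1.3 = 14.04.
Odds after that evidence = (1/6) × 14.04 = 2.34.
Target odds = 0.98/0.02 = 49.
Need 1.6ⁿ ≥ 49 ÷ 2.34 = 2450/117.
1.6⁶ = 262144/15625 falls short of 2450/117 but 1.6⁷ = 2097152/78125 reaches it, so n = 7.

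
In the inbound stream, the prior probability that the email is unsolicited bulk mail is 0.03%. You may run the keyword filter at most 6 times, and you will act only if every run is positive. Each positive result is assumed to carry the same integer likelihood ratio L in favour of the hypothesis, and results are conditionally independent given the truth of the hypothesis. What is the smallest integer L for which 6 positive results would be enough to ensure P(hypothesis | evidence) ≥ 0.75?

5

Prior odds = 0.0003/0.9997 = 3/9997.
Target odds = 0.75/0.25 = 3.
Need L⁶ ≥ 3 ÷ (3/9997) = 9997.
4⁶ = 4096 < 9997 ≤ 15625 = 5⁶, so L = 5.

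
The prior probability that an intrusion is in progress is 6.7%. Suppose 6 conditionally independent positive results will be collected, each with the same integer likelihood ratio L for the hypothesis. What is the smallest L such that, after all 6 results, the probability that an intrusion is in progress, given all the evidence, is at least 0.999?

Prior odds = 0.067/0.933 = 67/933.
Target odds = 0.999/0.001 = 999.
Need L⁶ ≥ 999 ÷ (67/933) = 932067/67.
4⁶ = 4096 < 932067/67 ≤ 15625 = 5⁶, so L = 5.

5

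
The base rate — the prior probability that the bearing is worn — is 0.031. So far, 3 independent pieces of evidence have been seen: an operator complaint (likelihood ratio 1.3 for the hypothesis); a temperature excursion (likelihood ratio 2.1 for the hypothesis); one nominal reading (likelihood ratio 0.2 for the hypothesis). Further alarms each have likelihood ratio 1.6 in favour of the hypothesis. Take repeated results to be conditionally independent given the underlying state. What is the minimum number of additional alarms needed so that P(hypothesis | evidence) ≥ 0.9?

Prior odds = 0.031/0.969 = 31/969.
Combined Bayes factor of the evidence already in hand = 1.3 × 2.1 × 0.2 = 0.546.
Odds after that evidence = (31/969) × 0.546 = 2821/161500.
Target odds = 0.9/0.1 = 9.
Need 1.6ⁿ ≥ 9 ÷ (2821/161500) = 1453500/2821.
1.6¹³ ≈450.36 falls short of 1453500/2821 but 1.6¹⁴ ≈720.576 reaches it, so n = 14.

14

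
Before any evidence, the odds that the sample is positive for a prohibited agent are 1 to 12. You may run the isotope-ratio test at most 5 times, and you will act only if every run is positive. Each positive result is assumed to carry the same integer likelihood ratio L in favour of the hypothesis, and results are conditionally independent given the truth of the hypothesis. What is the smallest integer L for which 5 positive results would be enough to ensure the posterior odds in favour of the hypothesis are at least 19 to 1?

3

Prior odds = 1/12.
Target odds = 19.
Need L⁵ ≥ 19 ÷ (1/12) = 228.
2⁵ = 32 < 228 ≤ 243 = 3⁵, so L = 3.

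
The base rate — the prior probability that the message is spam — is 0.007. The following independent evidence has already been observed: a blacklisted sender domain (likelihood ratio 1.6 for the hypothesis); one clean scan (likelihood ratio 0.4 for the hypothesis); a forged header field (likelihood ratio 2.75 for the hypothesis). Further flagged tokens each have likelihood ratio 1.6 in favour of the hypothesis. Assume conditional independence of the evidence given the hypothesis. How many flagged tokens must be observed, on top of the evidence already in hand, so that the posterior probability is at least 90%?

Prior odds = 0.007/0.993 = 7/993.
Combined Bayes factor of the evidence already in hand = 1.6 × 0.4 × 2.75 = 1.76.
Odds after that evidence = (7/993) × 1.76 = 308/24825.
Target odds = 0.9/0.1 = 9.
Need 1.6ⁿ ≥ 9 ÷ (308/24825) = 223425/308.
1.6¹⁴ ≈720.576 falls short of 223425/308 but 1.6¹⁵ ≈1152.92 reaches it, so n = 15.

15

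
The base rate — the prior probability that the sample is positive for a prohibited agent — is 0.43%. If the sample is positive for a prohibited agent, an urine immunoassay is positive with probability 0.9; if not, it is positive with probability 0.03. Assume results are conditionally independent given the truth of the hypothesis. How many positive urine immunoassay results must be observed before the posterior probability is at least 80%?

Prior odds: 0.0043 ÷ 0.9957 = 43/9957.
Likelihood ratio of a positive = 0.9/0.03 = 30.
Target odds: 0.8 ÷ 0.2 = 4.
Need (43/9957) × 30ⁿ ≥ 4, i.e. 30ⁿ ≥ 39828/43.
30² = 900 falls short of 39828/43 but 30³ = 27000 reaches it, so n = 3.

3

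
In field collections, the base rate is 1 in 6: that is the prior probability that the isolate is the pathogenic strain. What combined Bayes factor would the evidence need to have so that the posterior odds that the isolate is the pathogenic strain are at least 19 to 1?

95

Prior odds = (1/6)/(5/6) = 0.2.
Target odds = 19.
Required Bayes factor = 19 ÷ 0.2 = 95.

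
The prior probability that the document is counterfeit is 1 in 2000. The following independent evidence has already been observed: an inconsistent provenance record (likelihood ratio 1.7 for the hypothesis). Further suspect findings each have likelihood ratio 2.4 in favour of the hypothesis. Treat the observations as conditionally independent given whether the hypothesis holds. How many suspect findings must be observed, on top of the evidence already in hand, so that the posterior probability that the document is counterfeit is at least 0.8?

10

Prior odds = 0.0005/0.9995 = 1/1999.
Bayes factor of the evidence already in hand = 1.7.
Odds after that evidence = (1/1999) × 1.7 = 17/19990.
Target odds = 0.8/0.2 = 4.
Need 2.4ⁿ ≥ 4 ÷ (17/19990) = 79960/17.
2.4⁹ ≈2641.81 falls short of 79960/17 but 2.4¹⁰ ≈6340.34 reaches it, so n = 10.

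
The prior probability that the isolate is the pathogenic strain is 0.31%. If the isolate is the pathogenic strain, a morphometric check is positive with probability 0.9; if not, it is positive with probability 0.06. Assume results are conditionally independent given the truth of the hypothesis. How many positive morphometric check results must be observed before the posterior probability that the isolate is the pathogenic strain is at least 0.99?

Prior odds = 0.0031/0.9969 = 31/9969.
Likelihood ratio of a positive = 0.9/0.06 = 15.
Target posterior odds = 0.99/0.01 = 99.
Require 15ⁿ ≥ 99 ÷ (31/9969) = 986931/31.
15³ = 3375 falls short of 986931/31 but 15⁴ = 50625 reaches it, so n = 4.

4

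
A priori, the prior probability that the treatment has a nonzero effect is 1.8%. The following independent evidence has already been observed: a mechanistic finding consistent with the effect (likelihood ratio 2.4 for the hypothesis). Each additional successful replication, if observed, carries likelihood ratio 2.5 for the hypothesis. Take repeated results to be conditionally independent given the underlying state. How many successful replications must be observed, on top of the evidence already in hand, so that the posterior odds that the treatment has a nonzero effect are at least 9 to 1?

6

Prior odds = 0.018/0.982 = 9/491.
Bayes factor of the evidence already in hand = 2.4.
Odds after that evidence = (9/491) × 2.4 = 108/2455.
Target odds = 9.
Need 2.5ⁿ ≥ 9 ÷ (108/2455) = 2455/12.
2.5⁵ = 97.65625 falls short of 2455/12 but 2.5⁶ = 244.140625 reaches it, so n = 6.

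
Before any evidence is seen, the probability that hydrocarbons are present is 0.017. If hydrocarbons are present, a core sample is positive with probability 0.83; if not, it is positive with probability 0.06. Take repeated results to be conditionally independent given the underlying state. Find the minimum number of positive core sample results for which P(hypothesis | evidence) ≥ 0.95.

Prior odds = 0.017/0.983 = 17/983.
Likelihood ratio of a positive = 0.83/0.06 = 83/6.
Target posterior odds = 0.95/0.05 = 19.
Need (17/983) × (83/6)ⁿ ≥ 19, i.e. (83/6)ⁿ ≥ 18677/17.
(83/6)² = 6889/36 falls short of 18677/17 but (83/6)³ = 571787/216 reaches it, so n = 3.

3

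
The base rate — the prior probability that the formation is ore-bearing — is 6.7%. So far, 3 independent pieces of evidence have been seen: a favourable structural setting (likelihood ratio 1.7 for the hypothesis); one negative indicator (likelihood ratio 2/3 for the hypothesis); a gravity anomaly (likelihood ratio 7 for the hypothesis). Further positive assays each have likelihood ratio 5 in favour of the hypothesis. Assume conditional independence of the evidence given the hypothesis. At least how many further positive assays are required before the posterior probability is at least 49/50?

3

Prior odds = 0.067/0.933 = 67/933.
Combined Bayes factor of the evidence already in hand = 1.7 × (2/3) × 7 = 119/15.
Odds after that evidence = (67/933) × 119/15 = 7973/13995.
Target odds = 0.98/0.02 = 49.
Need 5ⁿ ≥ 49 ÷ (7973/13995) = 97965/1139.
5² = 25 falls short of 97965/1139 but 5³ = 125 reaches it, so n = 3.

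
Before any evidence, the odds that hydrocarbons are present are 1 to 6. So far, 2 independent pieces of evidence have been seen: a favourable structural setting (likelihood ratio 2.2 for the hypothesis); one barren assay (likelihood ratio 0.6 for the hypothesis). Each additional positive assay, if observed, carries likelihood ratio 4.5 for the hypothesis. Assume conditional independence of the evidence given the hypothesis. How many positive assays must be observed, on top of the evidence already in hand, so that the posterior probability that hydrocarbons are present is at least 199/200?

Prior odds = 1/6.
Combined Bayes factor of the evidence already in hand = 2.2 × 0.6 = 1.32.
Odds after that evidence = (1/6) × 1.32 = 0.22.
Target odds = 0.995/0.005 = 199.
Need 4.5ⁿ ≥ 199 ÷ 0.22 = 9950/11.
4.5⁴ = 410.0625 falls short of 9950/11 but 4.5⁵ = 1845.28125 reaches it, so n = 5.

5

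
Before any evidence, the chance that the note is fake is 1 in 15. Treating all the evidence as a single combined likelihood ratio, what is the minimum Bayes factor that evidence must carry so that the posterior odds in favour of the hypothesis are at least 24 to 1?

336

Prior odds = (1/15)/(14/15) = 1/14.
Target odds = 24.
Required Bayes factor = 24 ÷ (1/14) = 336.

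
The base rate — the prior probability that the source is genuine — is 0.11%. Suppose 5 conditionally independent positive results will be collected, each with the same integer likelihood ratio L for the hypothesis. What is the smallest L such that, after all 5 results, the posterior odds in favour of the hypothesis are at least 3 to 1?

Prior odds = 0.0011/0.9989 = 11/9989.
Target odds = 3.
Need L⁵ ≥ 3 ÷ (11/9989) = 29967/11.
4⁵ = 1024 < 29967/11 ≤ 3125 = 5⁵, so L = 5.

5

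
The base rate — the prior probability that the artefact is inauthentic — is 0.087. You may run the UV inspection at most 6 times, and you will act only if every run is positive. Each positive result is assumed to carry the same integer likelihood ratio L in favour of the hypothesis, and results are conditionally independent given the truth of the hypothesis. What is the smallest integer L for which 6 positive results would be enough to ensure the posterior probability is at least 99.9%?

5

Prior odds = 0.087/0.913 = 87/913.
Target odds = 0.999/0.001 = 999.
Need L⁶ ≥ 999 ÷ (87/913) = 304029/29.
4⁶ = 4096 < 304029/29 ≤ 15625 = 5⁶, so L = 5.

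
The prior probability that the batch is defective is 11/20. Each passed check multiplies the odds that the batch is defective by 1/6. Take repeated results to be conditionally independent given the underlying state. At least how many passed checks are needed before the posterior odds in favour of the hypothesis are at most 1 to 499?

Prior odds = 0.55/0.45 = 11/9.
Likelihood ratio per passed check = 1/6.
Target odds = 1/499.
Require (1/6)ⁿ ≤ 1/499 ÷ (11/9) = 9/5489.
(1/6)³ = 1/216 is still above 9/5489 but (1/6)⁴ = 1/1296 is at or below it, so n = 4.

4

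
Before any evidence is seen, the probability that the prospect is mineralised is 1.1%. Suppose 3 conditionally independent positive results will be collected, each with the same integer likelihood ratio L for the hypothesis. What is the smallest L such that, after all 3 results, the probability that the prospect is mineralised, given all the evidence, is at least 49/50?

17

Prior odds = 0.011/0.989 = 11/989.
Target odds = 0.98/0.02 = 49.
Need L³ ≥ 49 ÷ (11/989) = 48461/11.
16³ = 4096 < 48461/11 ≤ 4913 = 17³, so L = 17.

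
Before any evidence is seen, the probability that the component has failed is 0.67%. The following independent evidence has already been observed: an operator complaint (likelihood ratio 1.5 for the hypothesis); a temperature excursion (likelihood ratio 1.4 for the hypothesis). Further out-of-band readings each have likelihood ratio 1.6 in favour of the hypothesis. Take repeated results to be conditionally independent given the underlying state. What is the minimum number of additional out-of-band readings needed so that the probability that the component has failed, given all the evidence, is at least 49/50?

18

Prior odds = 0.0067/0.9933 = 67/9933.
Combined Bayes factor of the evidence already in hand = 1.5 × 1.4 = 2.1.
Odds after that evidence = (67/9933) × 2.1 = 67/4730.
Target odds = 0.98/0.02 = 49.
Need 1.6ⁿ ≥ 49 ÷ (67/4730) = 231770/67.
1.6¹⁷ ≈2951.48 falls short of 231770/67 but 1.6¹⁸ ≈4722.37 reaches it, so n = 18.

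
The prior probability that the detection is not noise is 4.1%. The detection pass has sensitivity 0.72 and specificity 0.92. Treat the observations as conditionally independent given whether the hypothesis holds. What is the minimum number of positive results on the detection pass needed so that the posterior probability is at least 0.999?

Prior odds = 0.041/0.959 = 41/959.
False-positive rate = 1 − 0.92 = 0.08; likelihood ratio of a positive = 0.72/0.08 = 9.
Target posterior odds = 0.999/0.001 = 999.
Need (41/959) × 9ⁿ ≥ 999, i.e. 9ⁿ ≥ 958041/41.
9⁴ = 6561 falls short of 958041/41 but 9⁵ = 59049 reaches it, so n = 5.

5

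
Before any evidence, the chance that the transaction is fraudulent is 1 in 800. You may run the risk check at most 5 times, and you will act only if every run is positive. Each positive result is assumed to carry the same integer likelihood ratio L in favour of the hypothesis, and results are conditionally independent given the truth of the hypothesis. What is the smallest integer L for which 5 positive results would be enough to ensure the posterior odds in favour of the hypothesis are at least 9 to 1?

6

Prior odds = 0.00125/0.99875 = 1/799.
Target odds = 9.
Need L⁵ ≥ 9 ÷ (1/799) = 7191.
5⁵ = 3125 < 7191 ≤ 7776 = 6⁵, so L = 6.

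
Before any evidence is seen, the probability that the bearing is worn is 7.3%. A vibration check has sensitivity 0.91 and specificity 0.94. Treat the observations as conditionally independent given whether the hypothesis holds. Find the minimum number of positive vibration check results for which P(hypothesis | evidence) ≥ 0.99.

Prior odds: 0.073 ÷ 0.927 = 73/927.
False-positive rate = 1 − 0.94 = 0.06; likelihood ratio of a positive = 0.91/0.06 = 91/6.
Target odds: 0.99 ÷ 0.01 = 99.
Require (91/6)ⁿ ≥ 99 ÷ (73/927) = 91773/73.
(91/6)² = 8281/36 falls short of 91773/73 but (91/6)³ = 753571/216 reaches it, so n = 3.

3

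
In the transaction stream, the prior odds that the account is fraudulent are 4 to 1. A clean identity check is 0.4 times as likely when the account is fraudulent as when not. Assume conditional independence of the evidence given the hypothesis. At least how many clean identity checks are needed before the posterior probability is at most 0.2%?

9

Prior odds = 4.
Likelihood ratio per clean identity check = 0.4.
Target odds: 0.002 ÷ 0.998 = 1/499.
Require 0.4ⁿ ≤ 1/499 ÷ 4 = 1/1996.
0.4⁸ = 256/390625 is still above 1/1996 but 0.4⁹ = 512/1953125 is at or below it, so n = 9.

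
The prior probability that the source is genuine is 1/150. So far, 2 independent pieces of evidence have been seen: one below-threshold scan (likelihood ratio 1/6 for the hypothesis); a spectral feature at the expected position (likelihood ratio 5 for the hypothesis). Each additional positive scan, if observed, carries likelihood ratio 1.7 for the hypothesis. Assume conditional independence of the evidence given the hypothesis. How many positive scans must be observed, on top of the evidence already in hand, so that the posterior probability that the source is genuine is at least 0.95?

16

Prior odds = (1/150)/(149/150) = 1/149.
Combined Bayes factor of the evidence already in hand = (1/6) × 5 = 5/6.
Odds after that evidence = (1/149) × 5/6 = 5/894.
Target odds = 0.95/0.05 = 19.
Need 1.7ⁿ ≥ 19 ÷ (5/894) = 3397.2.
1.7¹⁵ ≈2862.42 falls short of 3397.2 but 1.7¹⁶ ≈4866.12 reaches it, so n = 16.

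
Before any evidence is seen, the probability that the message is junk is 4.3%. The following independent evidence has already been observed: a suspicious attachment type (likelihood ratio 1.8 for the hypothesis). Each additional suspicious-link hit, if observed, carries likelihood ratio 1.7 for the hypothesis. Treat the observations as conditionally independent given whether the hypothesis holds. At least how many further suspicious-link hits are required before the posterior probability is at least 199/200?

Prior odds = 0.043/0.957 = 43/957.
Bayes factor of the evidence already in hand = 1.8.
Odds after that evidence = (43/957) × 1.8 = 129/1595.
Target odds = 0.995/0.005 = 199.
Need 1.7ⁿ ≥ 199 ÷ (129/1595) = 317405/129.
1.7¹⁴ ≈1683.78 falls short of 317405/129 but 1.7¹⁵ ≈2862.42 reaches it, so n = 15.

15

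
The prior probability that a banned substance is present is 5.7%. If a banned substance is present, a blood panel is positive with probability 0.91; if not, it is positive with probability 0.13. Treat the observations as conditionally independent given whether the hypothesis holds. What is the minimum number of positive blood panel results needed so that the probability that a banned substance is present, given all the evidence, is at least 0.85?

3

Prior odds: 0.057 ÷ 0.943 = 57/943.
Likelihood ratio of a positive = 0.91/0.13 = 7.
Target posterior odds = 0.85/0.15 = 17/3.
Require 7ⁿ ≥ 17/3 ÷ (57/943) = 16031/171.
7² = 49 falls short of 16031/171 but 7³ = 343 reaches it, so n = 3.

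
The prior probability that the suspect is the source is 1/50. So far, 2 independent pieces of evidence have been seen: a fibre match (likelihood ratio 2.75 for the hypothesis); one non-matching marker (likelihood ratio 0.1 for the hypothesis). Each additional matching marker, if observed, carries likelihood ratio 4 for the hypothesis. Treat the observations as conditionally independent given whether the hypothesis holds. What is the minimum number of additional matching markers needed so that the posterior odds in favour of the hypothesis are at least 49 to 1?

7

Prior odds = 0.02/0.98 = 1/49.
Combined Bayes factor of the evidence already in hand = 2.75 × 0.1 = 0.275.
Odds after that evidence = (1/49) × 0.275 = 11/1960.
Target odds = 49.
Need 4ⁿ ≥ 49 ÷ (11/1960) = 96040/11.
4⁶ = 4096 falls short of 96040/11 but 4⁷ = 16384 reaches it, so n = 7.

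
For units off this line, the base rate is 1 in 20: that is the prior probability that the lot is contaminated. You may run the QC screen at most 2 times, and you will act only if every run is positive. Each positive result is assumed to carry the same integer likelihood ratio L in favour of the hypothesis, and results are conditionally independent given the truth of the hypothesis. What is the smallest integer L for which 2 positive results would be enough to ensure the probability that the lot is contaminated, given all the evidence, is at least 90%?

14

Prior odds = 0.05/0.95 = 1/19.
Target odds = 0.9/0.1 = 9.
Need L² ≥ 9 ÷ (1/19) = 171.
13² = 169 < 171 ≤ 196 = 14², so L = 14.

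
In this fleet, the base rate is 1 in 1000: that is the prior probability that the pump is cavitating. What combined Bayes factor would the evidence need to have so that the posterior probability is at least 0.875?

6993

Prior odds = 0.001/0.999 = 1/999.
Target odds = 0.875/0.125 = 7.
Required Bayes factor = 7 ÷ (1/999) = 6993.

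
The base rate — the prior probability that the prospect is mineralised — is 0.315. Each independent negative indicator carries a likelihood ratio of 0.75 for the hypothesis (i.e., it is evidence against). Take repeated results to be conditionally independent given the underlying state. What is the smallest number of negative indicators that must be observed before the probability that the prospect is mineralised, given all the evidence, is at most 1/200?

16

Prior odds = 0.315/0.685 = 63/137.
Likelihood ratio per negative indicator = 0.75.
Target odds: 0.005 ÷ 0.995 = 1/199.
Need (63/137) × 0.75ⁿ ≤ 1/199, i.e. 0.75ⁿ ≤ 137/12537.
0.75¹⁵ ≈0.0133635 is still above 137/12537 but 0.75¹⁶ ≈0.0100226 is at or below it, so n = 16.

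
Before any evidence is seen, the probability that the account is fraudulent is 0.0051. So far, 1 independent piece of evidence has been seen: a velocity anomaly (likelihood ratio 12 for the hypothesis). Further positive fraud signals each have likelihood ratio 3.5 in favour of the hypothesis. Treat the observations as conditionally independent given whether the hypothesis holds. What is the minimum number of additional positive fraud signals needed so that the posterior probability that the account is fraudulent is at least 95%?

5

Prior odds = 0.0051/0.9949 = 51/9949.
Bayes factor of the evidence already in hand = 12.
Odds after that evidence = (51/9949) × 12 = 612/9949.
Target odds = 0.95/0.05 = 19.
Need 3.5ⁿ ≥ 19 ÷ (612/9949) = 189031/612.
3.5⁴ = 150.0625 falls short of 189031/612 but 3.5⁵ = 525.21875 reaches it, so n = 5.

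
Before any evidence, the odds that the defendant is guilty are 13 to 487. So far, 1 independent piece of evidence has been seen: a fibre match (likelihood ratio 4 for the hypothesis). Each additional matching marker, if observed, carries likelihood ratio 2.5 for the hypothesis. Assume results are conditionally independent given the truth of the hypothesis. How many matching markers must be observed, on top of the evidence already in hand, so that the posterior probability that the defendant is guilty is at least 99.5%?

9

Prior odds = 13/487.
Bayes factor of the evidence already in hand = 4.
Odds after that evidence = (13/487) × 4 = 52/487.
Target odds = 0.995/0.005 = 199.
Need 2.5ⁿ ≥ 199 ÷ (52/487) = 96913/52.
2.5⁸ = 390625/256 falls short of 96913/52 but 2.5⁹ = 1953125/512 reaches it, so n = 9.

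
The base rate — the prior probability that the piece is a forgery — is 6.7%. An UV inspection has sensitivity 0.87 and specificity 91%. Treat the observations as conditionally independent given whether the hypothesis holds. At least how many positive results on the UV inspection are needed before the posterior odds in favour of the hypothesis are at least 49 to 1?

3

Prior odds = 0.067/0.933 = 67/933.
False-positive rate = 1 − 0.91 = 0.09; likelihood ratio of a positive = 0.87/0.09 = 29/3.
Target odds = 49.
Need (67/933) × (29/3)ⁿ ≥ 49, i.e. (29/3)ⁿ ≥ 45717/67.
(29/3)² = 841/9 falls short of 45717/67 but (29/3)³ = 24389/27 reaches it, so n = 3.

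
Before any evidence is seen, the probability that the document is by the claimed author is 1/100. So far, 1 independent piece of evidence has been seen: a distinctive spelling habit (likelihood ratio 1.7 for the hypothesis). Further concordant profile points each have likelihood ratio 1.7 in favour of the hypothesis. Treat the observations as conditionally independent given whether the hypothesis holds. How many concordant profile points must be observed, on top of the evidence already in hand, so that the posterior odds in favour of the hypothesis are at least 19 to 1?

Prior odds = 0.01/0.99 = 1/99.
Bayes factor of the evidence already in hand = 1.7.
Odds after that evidence = (1/99) × 1.7 = 17/990.
Target odds = 19.
Need 1.7ⁿ ≥ 19 ÷ (17/990) = 18810/17.
1.7¹³ ≈990.458 falls short of 18810/17 but 1.7¹⁴ ≈1683.78 reaches it, so n = 14.

14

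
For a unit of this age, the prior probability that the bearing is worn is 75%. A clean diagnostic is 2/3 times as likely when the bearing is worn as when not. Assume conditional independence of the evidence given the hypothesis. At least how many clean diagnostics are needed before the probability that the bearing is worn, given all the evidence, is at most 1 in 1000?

Prior odds = 0.75/0.25 = 3.
Likelihood ratio per clean diagnostic = 2/3.
Target posterior odds = 0.001/0.999 = 1/999.
Require (2/3)ⁿ ≤ 1/999 ÷ 3 = 1/2997.
(2/3)¹⁹ ≈0.000451093 is still above 1/2997 but (2/3)²⁰ ≈0.000300729 is at or below it, so n = 20.

20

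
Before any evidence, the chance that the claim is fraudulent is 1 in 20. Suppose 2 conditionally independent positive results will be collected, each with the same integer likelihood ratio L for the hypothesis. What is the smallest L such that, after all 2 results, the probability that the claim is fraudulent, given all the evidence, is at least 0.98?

31

Prior odds = 0.05/0.95 = 1/19.
Target odds = 0.98/0.02 = 49.
Need L² ≥ 49 ÷ (1/19) = 931.
30² = 900 < 931 ≤ 961 = 31², so L = 31.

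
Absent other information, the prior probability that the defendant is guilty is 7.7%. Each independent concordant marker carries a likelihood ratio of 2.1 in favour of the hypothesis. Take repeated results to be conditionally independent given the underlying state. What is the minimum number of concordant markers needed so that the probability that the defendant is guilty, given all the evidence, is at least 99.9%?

13

Prior odds = 0.077/0.923 = 77/923.
Likelihood ratio per concordant marker = 2.1.
Target posterior odds = 0.999/0.001 = 999.
Need (77/923) × 2.1ⁿ ≥ 999, i.e. 2.1ⁿ ≥ 922077/77.
2.1¹² ≈7355.83 falls short of 922077/77 but 2.1¹³ ≈15447.2 reaches it, so n = 13.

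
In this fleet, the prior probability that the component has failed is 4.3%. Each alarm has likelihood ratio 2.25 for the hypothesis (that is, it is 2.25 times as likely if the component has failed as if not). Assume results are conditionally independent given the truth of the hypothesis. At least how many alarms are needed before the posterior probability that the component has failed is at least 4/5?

6

Prior odds = 0.043/0.957 = 43/957.
Likelihood ratio per alarm = 2.25.
Target odds: 0.8 ÷ 0.2 = 4.
Need (43/957) × 2.25ⁿ ≥ 4, i.e. 2.25ⁿ ≥ 3828/43.
2.25⁵ = 59049/1024 falls short of 3828/43 but 2.25⁶ = 531441/4096 reaches it, so n = 6.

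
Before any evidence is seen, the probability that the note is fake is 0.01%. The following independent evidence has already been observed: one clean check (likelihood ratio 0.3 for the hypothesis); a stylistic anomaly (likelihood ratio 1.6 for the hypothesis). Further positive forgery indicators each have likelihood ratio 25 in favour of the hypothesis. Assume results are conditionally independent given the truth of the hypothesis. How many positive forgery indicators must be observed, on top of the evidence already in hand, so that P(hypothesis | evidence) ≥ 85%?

Prior odds = 0.0001/0.9999 = 1/9999.
Combined Bayes factor of the evidence already in hand = 0.3 × 1.6 = 0.48.
Odds after that evidence = (1/9999) × 0.48 = 4/83325.
Target odds = 0.85/0.15 = 17/3.
Need 25ⁿ ≥ 17/3 ÷ (4/83325) = 118043.75.
25³ = 15625 falls short of 118043.75 but 25⁴ = 390625 reaches it, so n = 4.

4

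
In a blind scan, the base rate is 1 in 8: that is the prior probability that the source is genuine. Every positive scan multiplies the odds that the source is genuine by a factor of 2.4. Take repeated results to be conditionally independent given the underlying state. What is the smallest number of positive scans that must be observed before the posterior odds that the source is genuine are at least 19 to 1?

Prior odds = 0.125/0.875 = 1/7.
Likelihood ratio per positive scan = 2.4.
Target odds = 19.
Need (1/7) × 2.4ⁿ ≥ 19, i.e. 2.4ⁿ ≥ 133.
2.4⁵ = 79.62624 falls short of 133 but 2.4⁶ = 2985984/15625 reaches it, so n = 6.

6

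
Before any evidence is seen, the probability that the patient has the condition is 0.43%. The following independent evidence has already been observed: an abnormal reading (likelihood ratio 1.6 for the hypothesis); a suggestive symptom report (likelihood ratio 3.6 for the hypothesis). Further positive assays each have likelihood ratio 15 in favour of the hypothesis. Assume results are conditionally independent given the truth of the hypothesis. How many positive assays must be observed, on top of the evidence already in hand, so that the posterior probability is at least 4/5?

Prior odds = 0.0043/0.9957 = 43/9957.
Combined Bayes factor of the evidence already in hand = 1.6 × 3.6 = 5.76.
Odds after that evidence = (43/9957) × 5.76 = 2064/82975.
Target odds = 0.8/0.2 = 4.
Need 15ⁿ ≥ 4 ÷ (2064/82975) = 82975/516.
15¹ = 15 falls short of 82975/516 but 15² = 225 reaches it, so n = 2.

2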